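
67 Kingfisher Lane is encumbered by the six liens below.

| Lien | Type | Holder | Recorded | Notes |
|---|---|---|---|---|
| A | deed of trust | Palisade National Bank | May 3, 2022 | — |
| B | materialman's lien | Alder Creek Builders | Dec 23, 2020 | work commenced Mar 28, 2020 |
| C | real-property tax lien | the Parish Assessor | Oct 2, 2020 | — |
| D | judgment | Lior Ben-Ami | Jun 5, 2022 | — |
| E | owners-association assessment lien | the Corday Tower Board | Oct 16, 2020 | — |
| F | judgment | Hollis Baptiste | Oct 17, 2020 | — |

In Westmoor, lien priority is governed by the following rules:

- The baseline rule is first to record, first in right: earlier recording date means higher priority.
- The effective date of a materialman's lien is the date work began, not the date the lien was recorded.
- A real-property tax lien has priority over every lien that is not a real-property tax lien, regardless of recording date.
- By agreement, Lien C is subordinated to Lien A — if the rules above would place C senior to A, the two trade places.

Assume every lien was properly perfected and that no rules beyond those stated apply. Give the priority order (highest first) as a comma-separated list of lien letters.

A, B, E, F, C, D

Adjusting effective dates: B's effective date is Mar 28, 2020, when work began.
As a real-property tax lien, C is senior to every other lien.
The other liens, earliest effective date first: B (Mar 28, 2020), E (Oct 16, 2020), F (Oct 17, 2020), A (May 3, 2022), D (Jun 5, 2022).
C is senior to A before the subordination, so the two trade places.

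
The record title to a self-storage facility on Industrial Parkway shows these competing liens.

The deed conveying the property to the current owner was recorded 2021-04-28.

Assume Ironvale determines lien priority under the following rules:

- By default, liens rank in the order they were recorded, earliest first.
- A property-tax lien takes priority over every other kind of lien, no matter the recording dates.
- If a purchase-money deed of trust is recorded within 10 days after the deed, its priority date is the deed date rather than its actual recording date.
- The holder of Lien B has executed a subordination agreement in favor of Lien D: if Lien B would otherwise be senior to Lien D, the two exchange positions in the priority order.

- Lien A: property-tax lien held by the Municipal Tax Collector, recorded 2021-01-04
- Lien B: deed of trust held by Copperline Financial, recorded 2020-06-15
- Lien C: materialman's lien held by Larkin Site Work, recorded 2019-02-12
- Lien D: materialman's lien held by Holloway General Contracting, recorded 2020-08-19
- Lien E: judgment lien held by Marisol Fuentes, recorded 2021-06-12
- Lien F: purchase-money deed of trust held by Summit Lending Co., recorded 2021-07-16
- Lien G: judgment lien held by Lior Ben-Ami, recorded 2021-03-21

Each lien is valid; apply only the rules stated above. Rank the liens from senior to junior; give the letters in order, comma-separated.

Adjusting effective dates: F missed the 10-day window (79 days after the deed), so its recording date stands.
A, as a property-tax lien, has superpriority and ranks first.
Among the remaining liens, by effective date: C (2019-02-12), B (2020-06-15), D (2020-08-19), G (2021-03-21), E (2021-06-12), F (2021-07-16).
B is senior to D before the subordination, so the two trade places.

A, C, D, B, G, E, F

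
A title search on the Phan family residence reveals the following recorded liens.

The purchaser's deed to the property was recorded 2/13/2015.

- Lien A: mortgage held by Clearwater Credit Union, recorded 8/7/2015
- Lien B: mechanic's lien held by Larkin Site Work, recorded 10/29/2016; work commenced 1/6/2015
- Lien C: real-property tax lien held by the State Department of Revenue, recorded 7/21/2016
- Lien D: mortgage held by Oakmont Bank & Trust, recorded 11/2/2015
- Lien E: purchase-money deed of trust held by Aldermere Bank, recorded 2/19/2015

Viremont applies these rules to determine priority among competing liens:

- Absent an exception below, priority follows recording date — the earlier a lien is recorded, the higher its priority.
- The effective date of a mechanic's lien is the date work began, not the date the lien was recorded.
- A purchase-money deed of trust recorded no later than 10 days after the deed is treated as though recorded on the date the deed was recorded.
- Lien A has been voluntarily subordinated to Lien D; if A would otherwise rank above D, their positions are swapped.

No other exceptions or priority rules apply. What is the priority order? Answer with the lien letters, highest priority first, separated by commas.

B, E, D, A, C

Effective dates after the stated exceptions: B is treated as recorded 1/6/2015, the work-commencement date; E's effective date is the deed date, 2/13/2015.
By effective date, earliest first: B (1/6/2015), E (2/13/2015), A (8/7/2015), D (11/2/2015), C (7/21/2016).
The subordination applies — A was senior to D — so A and D swap.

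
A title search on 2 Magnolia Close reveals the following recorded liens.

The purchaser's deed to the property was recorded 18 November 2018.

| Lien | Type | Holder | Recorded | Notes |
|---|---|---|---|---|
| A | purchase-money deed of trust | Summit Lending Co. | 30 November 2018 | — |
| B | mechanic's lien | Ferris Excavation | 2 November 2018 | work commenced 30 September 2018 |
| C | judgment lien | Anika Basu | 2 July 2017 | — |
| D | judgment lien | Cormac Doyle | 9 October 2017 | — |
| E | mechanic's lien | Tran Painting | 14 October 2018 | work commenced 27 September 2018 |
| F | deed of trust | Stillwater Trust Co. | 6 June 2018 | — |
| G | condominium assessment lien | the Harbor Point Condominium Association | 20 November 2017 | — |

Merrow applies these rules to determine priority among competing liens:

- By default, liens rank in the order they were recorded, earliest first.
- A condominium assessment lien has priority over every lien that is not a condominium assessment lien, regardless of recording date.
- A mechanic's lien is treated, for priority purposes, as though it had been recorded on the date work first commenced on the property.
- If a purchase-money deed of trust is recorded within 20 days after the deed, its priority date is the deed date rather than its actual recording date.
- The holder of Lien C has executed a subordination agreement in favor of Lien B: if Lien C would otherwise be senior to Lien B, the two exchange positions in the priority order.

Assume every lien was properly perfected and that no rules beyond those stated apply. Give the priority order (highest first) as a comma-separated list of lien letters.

Effective dates after the stated exceptions: A's effective date is the deed date, 18 November 2018; B's effective date is 30 September 2018, when work began; E's effective date is 27 September 2018, when work began.
G, as a condominium assessment lien, has superpriority and ranks first.
Among the remaining liens, by effective date: C (2 July 2017), D (9 October 2017), F (6 June 2018), E (27 September 2018), B (30 September 2018), A (18 November 2018).
C would otherwise be senior to B, so under the subordination agreement C and B exchange positions.

G, B, D, F, E, C, A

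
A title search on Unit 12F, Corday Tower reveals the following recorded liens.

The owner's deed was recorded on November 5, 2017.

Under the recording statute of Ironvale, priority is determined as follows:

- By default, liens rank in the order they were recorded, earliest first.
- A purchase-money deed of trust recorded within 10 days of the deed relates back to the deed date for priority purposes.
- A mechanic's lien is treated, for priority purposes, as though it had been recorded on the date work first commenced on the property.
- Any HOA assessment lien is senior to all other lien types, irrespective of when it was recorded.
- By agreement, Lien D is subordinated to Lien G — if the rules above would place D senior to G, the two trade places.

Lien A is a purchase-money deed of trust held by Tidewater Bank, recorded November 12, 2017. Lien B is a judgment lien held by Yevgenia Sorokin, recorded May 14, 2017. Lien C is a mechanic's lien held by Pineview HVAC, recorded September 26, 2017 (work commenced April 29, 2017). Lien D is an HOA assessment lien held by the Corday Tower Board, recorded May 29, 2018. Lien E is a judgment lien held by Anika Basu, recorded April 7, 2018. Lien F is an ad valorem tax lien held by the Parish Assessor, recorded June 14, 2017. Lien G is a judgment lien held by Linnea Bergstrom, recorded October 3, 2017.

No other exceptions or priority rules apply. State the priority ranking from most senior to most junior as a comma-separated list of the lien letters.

G, C, B, F, D, A, E

Effective dates after the stated exceptions: A's effective date is the deed date, November 5, 2017; C's effective date is April 29, 2017, when work began.
D is an HOA assessment lien and takes priority over every other lien.
Ordering the rest by effective date: C (April 29, 2017), B (May 14, 2017), F (June 14, 2017), G (October 3, 2017), A (November 5, 2017), E (April 7, 2018).
D would otherwise be senior to G, so under the subordination agreement D and G exchange positions.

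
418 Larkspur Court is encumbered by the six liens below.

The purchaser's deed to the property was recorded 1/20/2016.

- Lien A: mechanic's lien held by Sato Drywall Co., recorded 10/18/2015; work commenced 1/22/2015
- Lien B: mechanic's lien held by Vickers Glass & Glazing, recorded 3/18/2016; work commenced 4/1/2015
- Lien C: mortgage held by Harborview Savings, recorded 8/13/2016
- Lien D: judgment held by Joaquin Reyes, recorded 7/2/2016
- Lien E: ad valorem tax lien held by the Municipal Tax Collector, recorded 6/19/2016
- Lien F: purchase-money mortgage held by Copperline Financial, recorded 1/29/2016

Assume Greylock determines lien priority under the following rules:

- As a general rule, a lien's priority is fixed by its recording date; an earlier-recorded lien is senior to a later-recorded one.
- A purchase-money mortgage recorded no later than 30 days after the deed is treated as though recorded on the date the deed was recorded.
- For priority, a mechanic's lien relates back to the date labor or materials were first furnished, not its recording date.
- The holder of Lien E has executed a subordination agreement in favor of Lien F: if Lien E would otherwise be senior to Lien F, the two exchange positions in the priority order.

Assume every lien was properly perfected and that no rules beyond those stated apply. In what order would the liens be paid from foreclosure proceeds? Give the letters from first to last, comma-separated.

Adjusting effective dates: A is treated as recorded 1/22/2015, the work-commencement date; B relates back to 4/1/2015 (work commenced); F relates back to the deed date 1/20/2016.
Ordering by effective date: A (1/22/2015), B (4/1/2015), F (1/20/2016), E (6/19/2016), D (7/2/2016), C (8/13/2016).
E already ranks below F; the subordination has no effect.

A, B, F, E, D, C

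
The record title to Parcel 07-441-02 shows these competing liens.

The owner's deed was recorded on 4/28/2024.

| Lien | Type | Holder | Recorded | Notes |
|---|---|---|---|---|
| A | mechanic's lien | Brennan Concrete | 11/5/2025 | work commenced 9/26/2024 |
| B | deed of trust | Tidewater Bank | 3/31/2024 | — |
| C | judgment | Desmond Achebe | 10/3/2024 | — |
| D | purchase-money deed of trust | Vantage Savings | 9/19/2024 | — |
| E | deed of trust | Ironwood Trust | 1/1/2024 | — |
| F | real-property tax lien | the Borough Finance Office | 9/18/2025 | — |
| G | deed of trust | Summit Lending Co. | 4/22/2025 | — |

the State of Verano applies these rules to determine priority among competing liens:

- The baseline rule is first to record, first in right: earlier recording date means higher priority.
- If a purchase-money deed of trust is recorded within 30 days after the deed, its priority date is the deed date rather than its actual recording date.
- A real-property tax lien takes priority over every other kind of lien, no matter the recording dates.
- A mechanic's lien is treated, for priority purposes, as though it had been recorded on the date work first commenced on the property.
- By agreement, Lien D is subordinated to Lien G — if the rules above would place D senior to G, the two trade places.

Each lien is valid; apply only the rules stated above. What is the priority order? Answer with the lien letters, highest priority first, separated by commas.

F, E, B, G, A, C, D

First, effective dates: A is treated as recorded 9/26/2024, the work-commencement date; D was recorded 144 days after the deed — beyond 30 days — so no relation-back applies.
As a real-property tax lien, F is senior to every other lien.
Remaining liens by effective date: E (1/1/2024), B (3/31/2024), D (9/19/2024), A (9/26/2024), C (10/3/2024), G (4/22/2025).
Because D would otherwise rank above G, the subordination swaps them.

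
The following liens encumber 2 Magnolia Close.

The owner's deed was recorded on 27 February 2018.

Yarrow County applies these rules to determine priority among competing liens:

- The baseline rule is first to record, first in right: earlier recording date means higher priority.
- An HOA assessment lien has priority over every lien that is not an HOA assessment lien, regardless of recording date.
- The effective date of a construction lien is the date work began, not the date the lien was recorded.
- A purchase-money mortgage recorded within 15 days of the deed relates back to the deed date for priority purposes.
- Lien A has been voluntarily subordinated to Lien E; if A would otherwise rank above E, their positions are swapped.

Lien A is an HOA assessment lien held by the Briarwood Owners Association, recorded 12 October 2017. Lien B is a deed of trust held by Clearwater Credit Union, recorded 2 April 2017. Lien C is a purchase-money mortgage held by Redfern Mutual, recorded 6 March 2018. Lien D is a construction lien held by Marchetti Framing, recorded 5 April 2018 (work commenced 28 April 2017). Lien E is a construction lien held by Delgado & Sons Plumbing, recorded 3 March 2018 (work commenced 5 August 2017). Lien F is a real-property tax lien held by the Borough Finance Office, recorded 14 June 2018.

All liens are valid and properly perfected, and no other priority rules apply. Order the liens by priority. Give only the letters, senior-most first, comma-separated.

Effective dates: C's effective date is the deed date, 27 February 2018; D relates back to 28 April 2017 (work commenced); E is treated as recorded 5 August 2017, the work-commencement date.
A is an HOA assessment lien, so it outranks all other liens regardless of date.
Among the remaining liens, by effective date: B (2 April 2017), D (28 April 2017), E (5 August 2017), C (27 February 2018), F (14 June 2018).
Because A would otherwise rank above E, the subordination swaps them.

E, B, D, A, C, F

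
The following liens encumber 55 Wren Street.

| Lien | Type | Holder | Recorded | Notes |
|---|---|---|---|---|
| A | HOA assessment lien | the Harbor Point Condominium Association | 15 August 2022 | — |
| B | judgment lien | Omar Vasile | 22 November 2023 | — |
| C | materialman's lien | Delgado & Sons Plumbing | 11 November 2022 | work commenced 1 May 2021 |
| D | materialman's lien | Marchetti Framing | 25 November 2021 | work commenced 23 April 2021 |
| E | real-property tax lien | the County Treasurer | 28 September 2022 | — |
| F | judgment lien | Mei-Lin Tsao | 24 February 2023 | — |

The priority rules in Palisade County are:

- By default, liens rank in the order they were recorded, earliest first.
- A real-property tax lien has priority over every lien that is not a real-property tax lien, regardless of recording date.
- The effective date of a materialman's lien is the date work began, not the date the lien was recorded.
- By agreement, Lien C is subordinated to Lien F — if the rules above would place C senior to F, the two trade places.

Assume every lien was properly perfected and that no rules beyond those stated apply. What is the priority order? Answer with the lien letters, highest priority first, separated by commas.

Effective dates after the stated exceptions: C's effective date is 1 May 2021, when work began; D is treated as recorded 23 April 2021, the work-commencement date.
E is a real-property tax lien and takes priority over every other lien.
Ordering the rest by effective date: D (23 April 2021), C (1 May 2021), A (15 August 2022), F (24 February 2023), B (22 November 2023).
The subordination applies — C was senior to F — so C and F swap.

E, D, F, A, C, B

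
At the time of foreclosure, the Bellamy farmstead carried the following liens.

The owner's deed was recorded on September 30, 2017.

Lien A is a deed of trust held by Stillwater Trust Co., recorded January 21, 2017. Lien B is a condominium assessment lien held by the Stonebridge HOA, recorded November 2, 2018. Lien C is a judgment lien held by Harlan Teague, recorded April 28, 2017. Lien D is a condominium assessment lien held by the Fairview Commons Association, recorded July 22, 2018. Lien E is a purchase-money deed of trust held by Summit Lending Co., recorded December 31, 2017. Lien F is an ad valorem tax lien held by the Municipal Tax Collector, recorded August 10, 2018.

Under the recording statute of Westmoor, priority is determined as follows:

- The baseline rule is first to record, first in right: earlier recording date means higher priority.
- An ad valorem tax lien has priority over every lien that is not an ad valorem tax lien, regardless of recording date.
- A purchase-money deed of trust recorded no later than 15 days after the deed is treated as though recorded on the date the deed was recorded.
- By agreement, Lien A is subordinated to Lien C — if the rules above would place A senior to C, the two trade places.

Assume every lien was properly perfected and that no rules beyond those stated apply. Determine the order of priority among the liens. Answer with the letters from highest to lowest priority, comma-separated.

F, C, A, E, D, B

Effective dates after the stated exceptions: E missed the 15-day window (92 days after the deed), so its recording date stands.
F is an ad valorem tax lien, so it outranks all other liens regardless of date.
Among the remaining liens, by effective date: A (January 21, 2017), C (April 28, 2017), E (December 31, 2017), D (July 22, 2018), B (November 2, 2018).
Because A would otherwise rank above C, the subordination swaps them.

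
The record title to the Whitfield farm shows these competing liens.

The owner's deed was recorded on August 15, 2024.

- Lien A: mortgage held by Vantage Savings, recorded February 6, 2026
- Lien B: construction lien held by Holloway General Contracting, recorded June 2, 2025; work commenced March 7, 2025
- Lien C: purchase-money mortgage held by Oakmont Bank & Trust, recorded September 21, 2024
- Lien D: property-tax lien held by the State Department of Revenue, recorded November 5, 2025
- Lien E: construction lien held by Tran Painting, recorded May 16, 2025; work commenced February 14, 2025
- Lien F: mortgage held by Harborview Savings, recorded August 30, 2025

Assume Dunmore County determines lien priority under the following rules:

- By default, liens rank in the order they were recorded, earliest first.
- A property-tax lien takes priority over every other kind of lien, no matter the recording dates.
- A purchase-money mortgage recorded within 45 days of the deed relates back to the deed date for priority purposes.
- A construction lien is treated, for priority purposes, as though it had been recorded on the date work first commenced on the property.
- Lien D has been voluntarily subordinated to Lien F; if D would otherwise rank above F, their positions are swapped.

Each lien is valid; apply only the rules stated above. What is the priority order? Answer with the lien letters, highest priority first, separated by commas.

Effective dates: B relates back to March 7, 2025 (work commenced); C's effective date is the deed date, August 15, 2024; E is treated as recorded February 14, 2025, the work-commencement date.
As a property-tax lien, D is senior to every other lien.
The other liens, earliest effective date first: C (August 15, 2024), E (February 14, 2025), B (March 7, 2025), F (August 30, 2025), A (February 6, 2026).
The subordination applies — D was senior to F — so D and F swap.

F, C, E, B, D, A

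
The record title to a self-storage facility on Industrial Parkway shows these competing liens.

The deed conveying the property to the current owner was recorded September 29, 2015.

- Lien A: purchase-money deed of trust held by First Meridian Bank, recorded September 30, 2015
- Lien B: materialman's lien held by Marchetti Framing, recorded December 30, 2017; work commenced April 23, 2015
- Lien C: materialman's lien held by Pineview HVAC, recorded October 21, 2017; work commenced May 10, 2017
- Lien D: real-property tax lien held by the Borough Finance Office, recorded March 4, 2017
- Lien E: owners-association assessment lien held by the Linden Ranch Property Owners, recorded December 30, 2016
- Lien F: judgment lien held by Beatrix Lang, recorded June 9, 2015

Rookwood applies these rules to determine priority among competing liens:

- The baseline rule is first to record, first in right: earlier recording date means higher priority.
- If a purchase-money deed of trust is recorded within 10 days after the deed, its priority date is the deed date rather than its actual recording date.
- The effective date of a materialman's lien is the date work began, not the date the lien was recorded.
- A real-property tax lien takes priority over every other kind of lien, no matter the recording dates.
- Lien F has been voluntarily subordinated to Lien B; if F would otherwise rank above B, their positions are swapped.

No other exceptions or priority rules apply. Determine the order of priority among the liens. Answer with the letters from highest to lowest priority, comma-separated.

Adjusting effective dates: A's effective date is the deed date, September 29, 2015; B relates back to April 23, 2015 (work commenced); C is treated as recorded May 10, 2017, the work-commencement date.
As a real-property tax lien, D is senior to every other lien.
Among the remaining liens, by effective date: B (April 23, 2015), F (June 9, 2015), A (September 29, 2015), E (December 30, 2016), C (May 10, 2017).
F already ranks below B; the subordination has no effect.

D, B, F, A, E, C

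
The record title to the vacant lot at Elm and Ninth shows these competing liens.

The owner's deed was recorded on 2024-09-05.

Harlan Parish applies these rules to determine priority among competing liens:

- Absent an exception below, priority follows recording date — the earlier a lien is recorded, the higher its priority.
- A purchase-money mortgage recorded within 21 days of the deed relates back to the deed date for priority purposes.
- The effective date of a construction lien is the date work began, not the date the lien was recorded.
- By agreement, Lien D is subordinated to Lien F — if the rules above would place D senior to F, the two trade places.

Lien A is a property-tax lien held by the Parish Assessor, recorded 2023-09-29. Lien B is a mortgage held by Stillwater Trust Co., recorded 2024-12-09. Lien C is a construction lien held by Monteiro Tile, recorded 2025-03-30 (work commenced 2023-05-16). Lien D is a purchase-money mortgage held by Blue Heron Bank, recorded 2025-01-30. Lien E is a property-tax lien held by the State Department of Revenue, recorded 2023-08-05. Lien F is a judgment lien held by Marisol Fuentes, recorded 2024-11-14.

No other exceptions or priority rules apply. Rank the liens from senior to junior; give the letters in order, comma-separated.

First, effective dates: C is treated as recorded 2023-05-16, the work-commencement date; D missed the 21-day window (147 days after the deed), so its recording date stands.
Ordering by effective date: C (2023-05-16), E (2023-08-05), A (2023-09-29), F (2024-11-14), B (2024-12-09), D (2025-01-30).
D is already junior to F, so the subordination agreement changes nothing.

C, E, A, F, B, D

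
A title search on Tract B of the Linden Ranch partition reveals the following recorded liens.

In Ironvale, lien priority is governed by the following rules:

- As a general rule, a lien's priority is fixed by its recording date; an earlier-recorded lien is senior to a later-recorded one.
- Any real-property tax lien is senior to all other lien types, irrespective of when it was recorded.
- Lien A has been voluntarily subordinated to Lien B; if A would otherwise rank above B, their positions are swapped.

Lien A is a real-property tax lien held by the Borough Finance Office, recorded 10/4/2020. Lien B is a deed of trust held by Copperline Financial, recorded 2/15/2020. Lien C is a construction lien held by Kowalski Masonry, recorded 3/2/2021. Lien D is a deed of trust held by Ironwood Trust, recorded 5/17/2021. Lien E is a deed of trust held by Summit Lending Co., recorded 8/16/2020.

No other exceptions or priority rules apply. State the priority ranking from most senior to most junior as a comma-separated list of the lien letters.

B, A, E, C, D

A is a real-property tax lien, so it outranks all other liens regardless of date.
Ordering the rest by effective date: B (2/15/2020), E (8/16/2020), C (3/2/2021), D (5/17/2021).
The subordination applies — A was senior to B — so A and B swap.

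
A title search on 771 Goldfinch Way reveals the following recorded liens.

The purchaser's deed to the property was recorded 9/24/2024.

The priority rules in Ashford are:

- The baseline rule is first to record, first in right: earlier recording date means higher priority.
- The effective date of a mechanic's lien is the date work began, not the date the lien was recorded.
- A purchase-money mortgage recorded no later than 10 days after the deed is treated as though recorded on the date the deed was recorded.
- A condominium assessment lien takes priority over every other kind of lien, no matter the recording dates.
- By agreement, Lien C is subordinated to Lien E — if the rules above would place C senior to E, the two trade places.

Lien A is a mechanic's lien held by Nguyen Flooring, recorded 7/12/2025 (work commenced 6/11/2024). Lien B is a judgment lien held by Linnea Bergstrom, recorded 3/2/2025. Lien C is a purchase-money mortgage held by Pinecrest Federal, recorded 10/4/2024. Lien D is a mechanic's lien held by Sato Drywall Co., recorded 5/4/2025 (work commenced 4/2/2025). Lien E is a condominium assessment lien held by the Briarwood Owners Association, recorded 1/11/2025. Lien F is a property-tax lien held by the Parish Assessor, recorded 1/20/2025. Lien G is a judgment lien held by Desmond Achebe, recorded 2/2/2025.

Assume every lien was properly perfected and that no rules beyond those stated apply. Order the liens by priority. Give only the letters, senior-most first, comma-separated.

Effective dates: A's effective date is 6/11/2024, when work began; C's effective date is the deed date, 9/24/2024; D is treated as recorded 4/2/2025, the work-commencement date.
E is a condominium assessment lien and takes priority over every other lien.
Ordering the rest by effective date: A (6/11/2024), C (9/24/2024), F (1/20/2025), G (2/2/2025), B (3/2/2025), D (4/2/2025).
C is already junior to E, so the subordination agreement changes nothing.

E, A, C, F, G, B, D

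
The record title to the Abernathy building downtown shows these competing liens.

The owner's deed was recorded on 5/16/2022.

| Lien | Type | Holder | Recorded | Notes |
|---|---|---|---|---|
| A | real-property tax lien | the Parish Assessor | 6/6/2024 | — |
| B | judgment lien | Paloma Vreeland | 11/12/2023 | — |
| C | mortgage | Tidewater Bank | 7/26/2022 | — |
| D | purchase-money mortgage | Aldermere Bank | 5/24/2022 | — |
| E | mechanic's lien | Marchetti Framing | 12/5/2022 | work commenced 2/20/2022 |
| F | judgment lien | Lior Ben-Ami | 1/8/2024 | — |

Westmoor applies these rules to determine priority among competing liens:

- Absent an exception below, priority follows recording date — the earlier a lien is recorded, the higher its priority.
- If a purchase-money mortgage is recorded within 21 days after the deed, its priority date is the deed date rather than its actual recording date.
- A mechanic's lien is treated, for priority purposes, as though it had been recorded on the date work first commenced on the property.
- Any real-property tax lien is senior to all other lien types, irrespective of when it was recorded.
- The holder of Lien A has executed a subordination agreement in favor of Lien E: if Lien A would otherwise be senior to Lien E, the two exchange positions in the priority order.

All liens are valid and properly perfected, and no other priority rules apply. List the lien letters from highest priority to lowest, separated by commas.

E, A, D, C, B, F

First, effective dates: D was recorded within the 21-day window, so its effective date is the deed date 5/16/2022; E is treated as recorded 2/20/2022, the work-commencement date.
A, as a real-property tax lien, has superpriority and ranks first.
Ordering the rest by effective date: E (2/20/2022), D (5/16/2022), C (7/26/2022), B (11/12/2023), F (1/8/2024).
The subordination applies — A was senior to E — so A and E swap.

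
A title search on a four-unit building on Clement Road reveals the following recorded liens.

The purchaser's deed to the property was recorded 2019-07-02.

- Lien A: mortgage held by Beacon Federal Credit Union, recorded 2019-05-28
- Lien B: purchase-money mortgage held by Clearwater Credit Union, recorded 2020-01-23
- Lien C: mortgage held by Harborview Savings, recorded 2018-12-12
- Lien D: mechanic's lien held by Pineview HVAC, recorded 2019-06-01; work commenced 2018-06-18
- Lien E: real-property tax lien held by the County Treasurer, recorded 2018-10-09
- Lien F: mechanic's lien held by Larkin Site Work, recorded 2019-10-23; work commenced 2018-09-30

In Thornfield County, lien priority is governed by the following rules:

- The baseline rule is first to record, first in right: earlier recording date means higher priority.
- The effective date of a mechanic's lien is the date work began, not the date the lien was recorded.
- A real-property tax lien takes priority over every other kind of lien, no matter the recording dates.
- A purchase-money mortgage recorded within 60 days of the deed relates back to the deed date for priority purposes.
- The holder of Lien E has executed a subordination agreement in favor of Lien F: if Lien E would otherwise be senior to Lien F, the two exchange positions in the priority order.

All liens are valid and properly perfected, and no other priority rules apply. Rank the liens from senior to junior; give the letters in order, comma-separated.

F, D, E, C, A, B

Adjusting effective dates: B was recorded 205 days after the deed — beyond 60 days — so no relation-back applies; D relates back to 2018-06-18 (work commenced); F's effective date is 2018-09-30, when work began.
As a real-property tax lien, E is senior to every other lien.
Among the remaining liens, by effective date: D (2018-06-18), F (2018-09-30), C (2018-12-12), A (2019-05-28), B (2020-01-23).
E is senior to F before the subordination, so the two trade places.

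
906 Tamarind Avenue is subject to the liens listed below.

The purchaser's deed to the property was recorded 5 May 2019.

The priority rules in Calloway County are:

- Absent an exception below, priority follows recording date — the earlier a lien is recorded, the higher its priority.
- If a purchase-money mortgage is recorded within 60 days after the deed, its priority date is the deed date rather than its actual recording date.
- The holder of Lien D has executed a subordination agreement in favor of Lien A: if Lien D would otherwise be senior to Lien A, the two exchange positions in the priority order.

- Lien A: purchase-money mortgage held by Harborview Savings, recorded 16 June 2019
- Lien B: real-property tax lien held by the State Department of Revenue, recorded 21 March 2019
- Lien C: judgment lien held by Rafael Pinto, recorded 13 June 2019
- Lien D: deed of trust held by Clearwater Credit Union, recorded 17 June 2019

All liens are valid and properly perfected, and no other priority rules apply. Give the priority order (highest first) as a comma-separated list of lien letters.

B, A, C, D

Effective dates: A was recorded within the 60-day window, so its effective date is the deed date 5 May 2019.
By effective date, earliest first: B (21 March 2019), A (5 May 2019), C (13 June 2019), D (17 June 2019).
Since D is not senior to A, the subordination leaves the order unchanged.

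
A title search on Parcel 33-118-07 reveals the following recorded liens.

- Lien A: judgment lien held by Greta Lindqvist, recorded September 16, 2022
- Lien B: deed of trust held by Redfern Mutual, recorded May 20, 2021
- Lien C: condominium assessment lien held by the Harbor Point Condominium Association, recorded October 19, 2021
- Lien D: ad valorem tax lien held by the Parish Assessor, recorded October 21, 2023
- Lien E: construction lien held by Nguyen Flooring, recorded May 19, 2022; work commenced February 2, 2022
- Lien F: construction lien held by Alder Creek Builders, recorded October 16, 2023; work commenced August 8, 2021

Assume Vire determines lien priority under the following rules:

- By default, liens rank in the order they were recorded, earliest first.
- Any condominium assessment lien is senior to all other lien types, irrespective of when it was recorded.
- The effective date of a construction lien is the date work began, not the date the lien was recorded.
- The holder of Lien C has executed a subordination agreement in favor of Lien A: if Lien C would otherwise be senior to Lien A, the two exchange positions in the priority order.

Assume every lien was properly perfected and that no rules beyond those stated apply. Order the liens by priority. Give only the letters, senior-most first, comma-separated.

First, effective dates: E is treated as recorded February 2, 2022, the work-commencement date; F relates back to August 8, 2021 (work commenced).
C is a condominium assessment lien and takes priority over every other lien.
Remaining liens by effective date: B (May 20, 2021), F (August 8, 2021), E (February 2, 2022), A (September 16, 2022), D (October 21, 2023).
C is senior to A before the subordination, so the two trade places.

A, B, F, E, C, D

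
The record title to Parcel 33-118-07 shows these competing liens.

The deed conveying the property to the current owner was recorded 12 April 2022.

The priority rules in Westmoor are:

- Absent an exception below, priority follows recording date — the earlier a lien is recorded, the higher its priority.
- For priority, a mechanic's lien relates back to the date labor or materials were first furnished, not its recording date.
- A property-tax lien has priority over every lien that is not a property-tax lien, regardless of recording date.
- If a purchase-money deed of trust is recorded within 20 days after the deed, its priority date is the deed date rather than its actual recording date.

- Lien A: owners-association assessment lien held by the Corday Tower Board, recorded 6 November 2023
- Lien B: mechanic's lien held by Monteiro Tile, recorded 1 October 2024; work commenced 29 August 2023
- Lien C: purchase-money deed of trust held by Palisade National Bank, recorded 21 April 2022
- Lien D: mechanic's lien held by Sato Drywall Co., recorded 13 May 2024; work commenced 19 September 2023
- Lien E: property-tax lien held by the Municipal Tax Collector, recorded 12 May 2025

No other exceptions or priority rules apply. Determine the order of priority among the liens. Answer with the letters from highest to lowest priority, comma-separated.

E, C, B, D, A

Effective dates after the stated exceptions: B relates back to 29 August 2023 (work commenced); C relates back to the deed date 12 April 2022; D's effective date is 19 September 2023, when work began.
E is a property-tax lien and takes priority over every other lien.
Among the remaining liens, by effective date: C (12 April 2022), B (29 August 2023), D (19 September 2023), A (6 November 2023).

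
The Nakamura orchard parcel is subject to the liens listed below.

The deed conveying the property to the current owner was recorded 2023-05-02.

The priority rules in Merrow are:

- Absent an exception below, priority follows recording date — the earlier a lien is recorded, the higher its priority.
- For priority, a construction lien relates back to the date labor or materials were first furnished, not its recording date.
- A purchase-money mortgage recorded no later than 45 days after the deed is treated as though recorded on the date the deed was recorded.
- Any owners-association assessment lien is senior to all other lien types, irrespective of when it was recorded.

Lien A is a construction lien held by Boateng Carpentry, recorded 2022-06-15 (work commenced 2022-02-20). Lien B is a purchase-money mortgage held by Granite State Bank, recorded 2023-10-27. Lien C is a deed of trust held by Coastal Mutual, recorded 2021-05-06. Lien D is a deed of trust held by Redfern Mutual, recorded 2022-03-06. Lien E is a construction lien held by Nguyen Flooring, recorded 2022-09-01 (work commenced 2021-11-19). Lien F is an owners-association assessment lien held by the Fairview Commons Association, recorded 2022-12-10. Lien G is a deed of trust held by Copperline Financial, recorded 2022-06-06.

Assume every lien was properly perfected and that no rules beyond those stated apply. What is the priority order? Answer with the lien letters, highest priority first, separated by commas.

F, C, E, A, D, G, B

Effective dates: A is treated as recorded 2022-02-20, the work-commencement date; B missed the 45-day window (178 days after the deed), so its recording date stands; E's effective date is 2021-11-19, when work began.
F is an owners-association assessment lien and takes priority over every other lien.
Ordering the rest by effective date: C (2021-05-06), E (2021-11-19), A (2022-02-20), D (2022-03-06), G (2022-06-06), B (2023-10-27).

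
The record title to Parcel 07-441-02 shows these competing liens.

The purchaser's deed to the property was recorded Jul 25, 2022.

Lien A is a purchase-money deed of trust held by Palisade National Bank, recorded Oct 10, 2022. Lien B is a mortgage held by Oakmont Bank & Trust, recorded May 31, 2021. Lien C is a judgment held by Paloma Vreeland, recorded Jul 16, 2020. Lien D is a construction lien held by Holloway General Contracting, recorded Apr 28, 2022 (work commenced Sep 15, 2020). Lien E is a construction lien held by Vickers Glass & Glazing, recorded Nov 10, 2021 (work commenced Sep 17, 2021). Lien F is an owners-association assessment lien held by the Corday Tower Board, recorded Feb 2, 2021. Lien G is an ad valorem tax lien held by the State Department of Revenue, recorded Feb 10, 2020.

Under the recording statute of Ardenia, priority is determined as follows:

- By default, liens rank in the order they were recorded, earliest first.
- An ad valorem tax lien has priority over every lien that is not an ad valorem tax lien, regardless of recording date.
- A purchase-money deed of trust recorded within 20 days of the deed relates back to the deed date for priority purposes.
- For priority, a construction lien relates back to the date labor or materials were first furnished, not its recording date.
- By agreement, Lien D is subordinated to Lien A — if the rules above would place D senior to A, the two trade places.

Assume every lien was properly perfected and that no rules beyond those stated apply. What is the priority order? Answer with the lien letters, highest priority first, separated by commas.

G, C, A, F, B, E, D

Adjusting effective dates: A was recorded 77 days after the deed, outside the 20-day window, so it keeps its recording date; D's effective date is Sep 15, 2020, when work began; E relates back to Sep 17, 2021 (work commenced).
G is an ad valorem tax lien, so it outranks all other liens regardless of date.
Remaining liens by effective date: C (Jul 16, 2020), D (Sep 15, 2020), F (Feb 2, 2021), B (May 31, 2021), E (Sep 17, 2021), A (Oct 10, 2022).
Because D would otherwise rank above A, the subordination swaps them.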